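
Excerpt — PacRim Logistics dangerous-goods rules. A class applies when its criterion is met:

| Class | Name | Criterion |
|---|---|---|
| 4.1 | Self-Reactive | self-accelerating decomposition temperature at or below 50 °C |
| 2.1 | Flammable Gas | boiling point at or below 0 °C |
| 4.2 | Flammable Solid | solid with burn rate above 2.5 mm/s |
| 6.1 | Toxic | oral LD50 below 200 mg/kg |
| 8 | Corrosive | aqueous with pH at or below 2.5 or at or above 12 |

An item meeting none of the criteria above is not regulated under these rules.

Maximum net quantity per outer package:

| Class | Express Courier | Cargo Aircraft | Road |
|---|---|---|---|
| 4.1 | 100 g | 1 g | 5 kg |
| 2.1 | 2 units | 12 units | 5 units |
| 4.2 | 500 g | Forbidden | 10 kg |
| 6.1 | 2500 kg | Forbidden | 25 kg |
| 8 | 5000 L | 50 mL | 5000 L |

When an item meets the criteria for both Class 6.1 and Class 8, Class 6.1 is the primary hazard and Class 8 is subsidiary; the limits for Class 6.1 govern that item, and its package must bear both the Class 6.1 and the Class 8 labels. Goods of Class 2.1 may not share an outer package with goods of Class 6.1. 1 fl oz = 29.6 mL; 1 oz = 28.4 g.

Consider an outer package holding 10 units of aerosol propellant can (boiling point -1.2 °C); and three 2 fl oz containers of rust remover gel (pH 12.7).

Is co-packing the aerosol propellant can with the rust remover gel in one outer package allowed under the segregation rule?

The aerosol propellant can has boiling point -1.2 °C, which is ≤ 0 °C, so it is Class 2.1 (Flammable Gas).
With pH 12.7 (≥ 12), the rust remover gel falls in Class 8.
No segregation rule bars Class 2.1 with Class 8.

Yes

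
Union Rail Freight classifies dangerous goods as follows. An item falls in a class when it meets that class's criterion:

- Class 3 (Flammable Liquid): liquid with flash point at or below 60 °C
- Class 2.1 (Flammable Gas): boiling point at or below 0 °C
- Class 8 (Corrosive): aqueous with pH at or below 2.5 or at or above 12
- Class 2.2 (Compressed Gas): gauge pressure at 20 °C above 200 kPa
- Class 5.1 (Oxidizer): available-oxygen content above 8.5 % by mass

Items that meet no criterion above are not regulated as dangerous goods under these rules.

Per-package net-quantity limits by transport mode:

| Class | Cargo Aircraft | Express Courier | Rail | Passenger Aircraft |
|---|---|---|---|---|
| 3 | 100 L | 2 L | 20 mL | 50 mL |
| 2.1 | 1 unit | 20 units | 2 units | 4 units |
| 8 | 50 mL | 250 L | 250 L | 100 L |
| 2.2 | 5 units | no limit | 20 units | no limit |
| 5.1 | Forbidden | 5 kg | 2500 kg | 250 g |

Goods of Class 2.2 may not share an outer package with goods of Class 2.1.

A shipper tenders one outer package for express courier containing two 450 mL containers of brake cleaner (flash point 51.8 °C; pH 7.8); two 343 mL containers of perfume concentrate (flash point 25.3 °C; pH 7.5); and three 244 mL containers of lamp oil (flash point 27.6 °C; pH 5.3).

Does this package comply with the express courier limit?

With flash point 51.8 °C (≤ 60 °C), the brake cleaner falls in Class 3.
Perfume concentrate: flash point 25.3 °C ≤ 60 °C → Class 3 (Flammable Liquid).
The lamp oil has flash point 27.6 °C, which is ≤ 60 °C, so it is Class 3 (Flammable Liquid).
Class 3 net quantity: (two 450 mL containers = 900 mL) + (two 343 mL containers = 686 mL) + (three 244 mL containers = 732 mL) = 2.318 L.
2.318 L > 2 L (express courier limit, Class 3) — over the limit.

No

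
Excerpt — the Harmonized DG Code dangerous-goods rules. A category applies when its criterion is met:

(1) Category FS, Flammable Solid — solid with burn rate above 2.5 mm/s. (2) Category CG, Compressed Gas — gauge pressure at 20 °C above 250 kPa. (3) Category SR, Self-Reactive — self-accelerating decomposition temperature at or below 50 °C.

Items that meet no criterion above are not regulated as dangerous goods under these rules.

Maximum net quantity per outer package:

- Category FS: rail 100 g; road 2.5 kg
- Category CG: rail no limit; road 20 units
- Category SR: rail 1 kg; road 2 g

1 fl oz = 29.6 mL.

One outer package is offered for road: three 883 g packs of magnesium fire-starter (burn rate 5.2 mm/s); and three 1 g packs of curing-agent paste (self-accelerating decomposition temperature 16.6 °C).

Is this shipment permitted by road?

The magnesium fire-starter has burn rate 5.2 mm/s, which is > 2.5 mm/s, so it is Category FS (Flammable Solid).
Self-accelerating decomposition temperature 16.6 °C meets the Category SR criterion (Self-Reactive), so the curing-agent paste is Category SR.
Category FS quantity: three 883 g packs = 2.649 kg.
That exceeds the Category FS road limit of 2.5 kg.
Category SR quantity: three 1 g packs = 3 g.
3 g > 2 g (road limit, Category SR) — over the limit.

No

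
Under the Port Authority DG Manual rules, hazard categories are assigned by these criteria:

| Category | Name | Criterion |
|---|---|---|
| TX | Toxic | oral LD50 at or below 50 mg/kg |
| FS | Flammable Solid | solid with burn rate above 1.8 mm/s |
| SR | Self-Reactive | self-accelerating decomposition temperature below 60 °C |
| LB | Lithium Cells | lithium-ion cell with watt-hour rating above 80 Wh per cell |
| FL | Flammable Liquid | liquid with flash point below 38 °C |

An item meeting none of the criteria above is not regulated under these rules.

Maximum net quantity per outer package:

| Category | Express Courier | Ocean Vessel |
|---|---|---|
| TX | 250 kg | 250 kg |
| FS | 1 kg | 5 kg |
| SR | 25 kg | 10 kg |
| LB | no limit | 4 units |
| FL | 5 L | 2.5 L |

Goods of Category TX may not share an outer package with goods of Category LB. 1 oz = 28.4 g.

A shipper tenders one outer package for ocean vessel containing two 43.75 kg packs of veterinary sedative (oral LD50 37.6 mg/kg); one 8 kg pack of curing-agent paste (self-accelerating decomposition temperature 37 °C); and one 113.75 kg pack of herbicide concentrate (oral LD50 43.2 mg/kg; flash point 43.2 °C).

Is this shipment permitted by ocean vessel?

Oral LD50 37.6 mg/kg meets the Category TX criterion (Toxic), so the veterinary sedative is Category TX.
The curing-agent paste has self-accelerating decomposition temperature 37 °C, which is < 60 °C, so it is Category SR (Self-Reactive).
With oral LD50 43.2 mg/kg (≤ 50 mg/kg), the herbicide concentrate falls in Category TX.
Total Category TX: (two 43.75 kg packs = 87.5 kg) + 113.75 kg = 201.25 kg.
That is within the Category TX ocean vessel limit of 250 kg.
Category SR quantity: 8 kg.
8 kg ≤ 10 kg (ocean vessel limit, Category SR) — within limit.
The segregation rule (Category TX with Category LB) does not apply to Category TX with Category SR.
Every hazard category is within its ocean vessel limit and no segregation rule is violated.

Yes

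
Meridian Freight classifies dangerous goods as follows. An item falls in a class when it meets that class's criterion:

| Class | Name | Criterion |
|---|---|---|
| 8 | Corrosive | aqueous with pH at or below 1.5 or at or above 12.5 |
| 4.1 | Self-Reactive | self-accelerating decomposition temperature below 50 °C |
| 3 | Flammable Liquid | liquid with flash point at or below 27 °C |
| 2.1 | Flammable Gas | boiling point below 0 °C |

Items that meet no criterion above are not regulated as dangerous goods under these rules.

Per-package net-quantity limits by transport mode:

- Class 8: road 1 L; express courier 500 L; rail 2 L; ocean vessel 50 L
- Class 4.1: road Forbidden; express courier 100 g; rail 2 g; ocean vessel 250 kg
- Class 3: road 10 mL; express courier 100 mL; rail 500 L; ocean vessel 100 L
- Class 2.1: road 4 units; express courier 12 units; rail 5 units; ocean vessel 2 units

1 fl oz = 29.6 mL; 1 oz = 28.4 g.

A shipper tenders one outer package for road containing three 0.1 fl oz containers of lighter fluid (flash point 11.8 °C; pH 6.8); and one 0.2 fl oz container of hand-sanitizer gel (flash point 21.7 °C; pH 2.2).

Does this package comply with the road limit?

No

The lighter fluid has flash point 11.8 °C, which is ≤ 27 °C, so it is Class 3 (Flammable Liquid).
Hand-sanitizer gel: flash point 21.7 °C ≤ 27 °C → Class 3 (Flammable Liquid).
Class 3 net quantity: (three 0.1 fl oz containers = 8.88 mL) + (one 0.2 fl oz container = 5.92 mL) = 14.8 mL.
14.8 mL exceeds the road limit of 10 mL for Class 3.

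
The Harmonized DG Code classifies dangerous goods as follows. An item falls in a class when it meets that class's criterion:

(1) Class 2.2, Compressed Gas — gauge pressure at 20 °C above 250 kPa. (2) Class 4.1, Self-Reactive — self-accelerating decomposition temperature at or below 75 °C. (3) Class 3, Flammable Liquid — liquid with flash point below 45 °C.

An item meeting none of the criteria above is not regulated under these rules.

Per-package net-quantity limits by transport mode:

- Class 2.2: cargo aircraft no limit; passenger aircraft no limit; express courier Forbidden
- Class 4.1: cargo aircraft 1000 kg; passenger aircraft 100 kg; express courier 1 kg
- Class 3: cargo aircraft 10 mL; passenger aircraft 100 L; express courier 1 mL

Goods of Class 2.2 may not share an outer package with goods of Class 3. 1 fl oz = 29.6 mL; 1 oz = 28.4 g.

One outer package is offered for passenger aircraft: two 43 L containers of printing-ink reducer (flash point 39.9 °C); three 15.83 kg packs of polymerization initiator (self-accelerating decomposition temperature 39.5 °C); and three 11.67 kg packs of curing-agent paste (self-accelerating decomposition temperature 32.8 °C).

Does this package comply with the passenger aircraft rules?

Flash point 39.9 °C meets the Class 3 criterion (Flammable Liquid), so the printing-ink reducer is Class 3.
Self-accelerating decomposition temperature 39.5 °C meets the Class 4.1 criterion (Self-Reactive), so the polymerization initiator is Class 4.1.
Curing-agent paste: self-accelerating decomposition temperature 32.8 °C ≤ 75 °C → Class 4.1 (Self-Reactive).
Class 3 quantity: two 43 L containers = 86 L.
That is within the Class 3 passenger aircraft limit of 100 L.
Total Class 4.1: (three 15.83 kg packs = 47.49 kg) + (three 11.67 kg packs = 35.01 kg) = 82.5 kg.
That is within the Class 4.1 passenger aircraft limit of 100 kg.
The segregation rule (Class 2.2 with Class 3) does not apply to Class 3 with Class 4.1.
Every hazard class is within its passenger aircraft limit and no segregation rule is violated.

Yes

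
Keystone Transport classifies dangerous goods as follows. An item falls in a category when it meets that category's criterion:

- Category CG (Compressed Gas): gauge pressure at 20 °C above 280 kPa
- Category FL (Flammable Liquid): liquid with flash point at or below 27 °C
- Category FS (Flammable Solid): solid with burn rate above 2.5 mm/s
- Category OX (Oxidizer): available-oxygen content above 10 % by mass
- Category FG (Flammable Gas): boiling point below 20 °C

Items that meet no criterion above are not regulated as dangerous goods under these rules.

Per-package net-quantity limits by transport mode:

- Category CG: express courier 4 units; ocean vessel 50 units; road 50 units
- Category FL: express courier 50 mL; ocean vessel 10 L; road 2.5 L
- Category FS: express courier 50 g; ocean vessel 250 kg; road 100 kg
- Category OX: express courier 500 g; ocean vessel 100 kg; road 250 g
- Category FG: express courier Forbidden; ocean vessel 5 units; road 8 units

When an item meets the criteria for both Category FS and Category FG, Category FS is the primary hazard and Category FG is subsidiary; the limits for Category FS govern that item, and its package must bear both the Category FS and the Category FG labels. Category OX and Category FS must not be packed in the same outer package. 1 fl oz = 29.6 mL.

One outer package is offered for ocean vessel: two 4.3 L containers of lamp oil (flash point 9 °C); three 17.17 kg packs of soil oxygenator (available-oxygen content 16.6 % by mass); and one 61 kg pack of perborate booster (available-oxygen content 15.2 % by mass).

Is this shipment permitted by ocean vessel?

No

With flash point 9 °C (≤ 27 °C), the lamp oil falls in Category FL.
The soil oxygenator has available-oxygen content 16.6 % by mass, which is > 10 % by mass, so it is Category OX (Oxidizer).
With available-oxygen content 15.2 % by mass (> 10 % by mass), the perborate booster falls in Category OX.
Category OX net quantity: (three 17.17 kg packs = 51.51 kg) + 61 kg = 112.51 kg.
That exceeds the Category OX ocean vessel limit of 100 kg.
Category FL quantity: two 4.3 L containers = 8.6 L.
8.6 L is within the ocean vessel limit of 10 L for Category FL.
The segregation rule (Category OX with Category FS) does not apply to Category OX with Category FL.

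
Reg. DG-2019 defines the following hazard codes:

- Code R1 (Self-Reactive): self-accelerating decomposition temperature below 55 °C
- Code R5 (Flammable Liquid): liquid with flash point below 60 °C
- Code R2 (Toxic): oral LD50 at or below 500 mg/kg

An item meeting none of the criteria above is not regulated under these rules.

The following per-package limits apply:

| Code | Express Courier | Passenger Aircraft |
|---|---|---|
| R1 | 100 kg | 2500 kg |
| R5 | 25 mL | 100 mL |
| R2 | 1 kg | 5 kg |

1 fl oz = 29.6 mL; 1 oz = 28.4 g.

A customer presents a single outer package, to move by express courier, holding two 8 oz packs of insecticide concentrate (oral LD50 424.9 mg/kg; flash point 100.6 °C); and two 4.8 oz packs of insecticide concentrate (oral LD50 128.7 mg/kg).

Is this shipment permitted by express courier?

Yes

Oral LD50 424.9 mg/kg meets the Code R2 criterion (Toxic), so the insecticide concentrate is Code R2.
Insecticide concentrate: oral LD50 128.7 mg/kg ≤ 500 mg/kg → Code R2 (Toxic).
Code R2 net quantity: (two 8 oz packs = 454.4 g) + (two 4.8 oz packs = 272.64 g) = 727.04 g.
727.04 g ≤ 1 kg (express courier limit, Code R2) — within limit.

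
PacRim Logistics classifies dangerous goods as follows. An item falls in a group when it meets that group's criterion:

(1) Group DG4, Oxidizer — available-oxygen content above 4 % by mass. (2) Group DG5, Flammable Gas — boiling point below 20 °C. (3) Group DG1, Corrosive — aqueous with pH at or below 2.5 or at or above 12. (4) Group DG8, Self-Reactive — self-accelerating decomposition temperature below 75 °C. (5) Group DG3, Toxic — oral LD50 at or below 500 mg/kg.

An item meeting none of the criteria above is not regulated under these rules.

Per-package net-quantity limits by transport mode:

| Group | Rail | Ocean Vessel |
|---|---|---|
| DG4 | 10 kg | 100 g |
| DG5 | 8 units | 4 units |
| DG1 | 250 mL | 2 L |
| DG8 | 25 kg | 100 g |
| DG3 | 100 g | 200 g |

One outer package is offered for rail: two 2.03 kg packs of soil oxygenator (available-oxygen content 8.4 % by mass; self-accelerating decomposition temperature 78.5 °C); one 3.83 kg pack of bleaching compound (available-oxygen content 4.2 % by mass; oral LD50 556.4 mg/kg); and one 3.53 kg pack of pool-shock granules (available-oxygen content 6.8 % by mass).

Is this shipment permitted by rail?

Soil oxygenator: available-oxygen content 8.4 % by mass > 4 % by mass → Group DG4 (Oxidizer).
The bleaching compound has available-oxygen content 4.2 % by mass, which is > 4 % by mass, so it is Group DG4 (Oxidizer).
With available-oxygen content 6.8 % by mass (> 4 % by mass), the pool-shock granules fall in Group DG4.
Group DG4 net quantity: (two 2.03 kg packs = 4.06 kg) + 3.83 kg + 3.53 kg = 11.42 kg.
11.42 kg > 10 kg (rail limit, Group DG4) — over the limit.

No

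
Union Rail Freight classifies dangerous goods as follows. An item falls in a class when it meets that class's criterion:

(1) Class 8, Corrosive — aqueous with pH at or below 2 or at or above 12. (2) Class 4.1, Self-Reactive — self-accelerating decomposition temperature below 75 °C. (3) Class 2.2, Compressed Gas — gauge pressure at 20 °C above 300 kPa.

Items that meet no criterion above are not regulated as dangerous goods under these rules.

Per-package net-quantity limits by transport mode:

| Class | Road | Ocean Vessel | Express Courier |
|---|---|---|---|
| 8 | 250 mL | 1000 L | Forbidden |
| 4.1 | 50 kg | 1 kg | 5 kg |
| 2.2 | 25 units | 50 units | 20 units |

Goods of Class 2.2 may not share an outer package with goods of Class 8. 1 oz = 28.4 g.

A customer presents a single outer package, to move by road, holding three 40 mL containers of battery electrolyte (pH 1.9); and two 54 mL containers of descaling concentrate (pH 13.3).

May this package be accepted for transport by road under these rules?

With pH 1.9 (≤ 2), the battery electrolyte falls in Class 8.
Descaling concentrate: pH 13.3 ≥ 12 → Class 8 (Corrosive).
Total Class 8: (three 40 mL containers = 120 mL) + (two 54 mL containers = 108 mL) = 228 mL.
228 mL ≤ 250 mL (road limit, Class 8) — within limit.

Yes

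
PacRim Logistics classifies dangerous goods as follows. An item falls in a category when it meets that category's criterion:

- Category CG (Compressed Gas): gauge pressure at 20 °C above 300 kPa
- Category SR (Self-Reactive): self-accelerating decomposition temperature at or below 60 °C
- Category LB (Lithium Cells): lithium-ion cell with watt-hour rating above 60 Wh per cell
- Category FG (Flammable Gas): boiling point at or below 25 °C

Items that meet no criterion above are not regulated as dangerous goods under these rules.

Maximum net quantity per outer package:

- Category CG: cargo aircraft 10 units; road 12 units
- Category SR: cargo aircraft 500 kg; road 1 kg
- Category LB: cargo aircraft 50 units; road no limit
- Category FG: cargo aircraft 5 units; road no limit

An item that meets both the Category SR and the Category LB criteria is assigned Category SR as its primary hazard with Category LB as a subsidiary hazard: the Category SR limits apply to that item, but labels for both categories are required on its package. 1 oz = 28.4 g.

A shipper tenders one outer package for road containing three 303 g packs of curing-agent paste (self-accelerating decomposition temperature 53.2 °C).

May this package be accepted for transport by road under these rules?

With self-accelerating decomposition temperature 53.2 °C (≤ 60 °C), the curing-agent paste falls in Category SR.
Category SR quantity: three 303 g packs = 909 g.
That is within the Category SR road limit of 1 kg.

Yes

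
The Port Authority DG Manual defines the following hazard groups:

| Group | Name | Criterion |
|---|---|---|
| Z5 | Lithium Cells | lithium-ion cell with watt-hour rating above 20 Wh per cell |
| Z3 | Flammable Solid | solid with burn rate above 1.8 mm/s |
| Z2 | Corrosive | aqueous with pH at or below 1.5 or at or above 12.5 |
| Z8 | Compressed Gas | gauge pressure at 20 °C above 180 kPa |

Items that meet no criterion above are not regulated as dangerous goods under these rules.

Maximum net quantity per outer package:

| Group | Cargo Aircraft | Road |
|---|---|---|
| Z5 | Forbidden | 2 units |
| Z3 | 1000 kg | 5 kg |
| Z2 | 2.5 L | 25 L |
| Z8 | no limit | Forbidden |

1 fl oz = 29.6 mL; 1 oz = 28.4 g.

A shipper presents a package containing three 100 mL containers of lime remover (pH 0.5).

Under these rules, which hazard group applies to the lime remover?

Group Z2

pH 0.5 meets the Group Z2 criterion (Corrosive), so the lime remover is Group Z2.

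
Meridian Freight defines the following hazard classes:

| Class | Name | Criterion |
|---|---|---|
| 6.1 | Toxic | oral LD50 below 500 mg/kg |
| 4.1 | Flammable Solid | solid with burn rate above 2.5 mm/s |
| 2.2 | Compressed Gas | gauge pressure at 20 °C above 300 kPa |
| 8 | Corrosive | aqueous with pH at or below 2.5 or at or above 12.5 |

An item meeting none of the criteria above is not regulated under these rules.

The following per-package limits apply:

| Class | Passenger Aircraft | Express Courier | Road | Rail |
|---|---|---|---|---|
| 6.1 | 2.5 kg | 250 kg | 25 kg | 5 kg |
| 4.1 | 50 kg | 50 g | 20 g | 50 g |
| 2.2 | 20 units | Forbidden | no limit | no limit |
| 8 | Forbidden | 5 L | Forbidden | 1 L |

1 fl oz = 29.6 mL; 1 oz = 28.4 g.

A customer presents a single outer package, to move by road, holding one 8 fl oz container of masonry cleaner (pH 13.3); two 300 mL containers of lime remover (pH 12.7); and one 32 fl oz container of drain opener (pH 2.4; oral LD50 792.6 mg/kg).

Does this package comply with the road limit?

The masonry cleaner has pH 13.3, which is ≥ 12.5, so it is Class 8 (Corrosive).
The lime remover has pH 12.7, which is ≥ 12.5, so it is Class 8 (Corrosive).
With pH 2.4 (≤ 2.5), the drain opener falls in Class 8.
Class 8 net quantity: (one 8 fl oz container = 236.8 mL) + (two 300 mL containers = 600 mL) + (one 32 fl oz container = 947.2 mL) = 1.784 L.
By road, Class 8 is Forbidden regardless of quantity.

No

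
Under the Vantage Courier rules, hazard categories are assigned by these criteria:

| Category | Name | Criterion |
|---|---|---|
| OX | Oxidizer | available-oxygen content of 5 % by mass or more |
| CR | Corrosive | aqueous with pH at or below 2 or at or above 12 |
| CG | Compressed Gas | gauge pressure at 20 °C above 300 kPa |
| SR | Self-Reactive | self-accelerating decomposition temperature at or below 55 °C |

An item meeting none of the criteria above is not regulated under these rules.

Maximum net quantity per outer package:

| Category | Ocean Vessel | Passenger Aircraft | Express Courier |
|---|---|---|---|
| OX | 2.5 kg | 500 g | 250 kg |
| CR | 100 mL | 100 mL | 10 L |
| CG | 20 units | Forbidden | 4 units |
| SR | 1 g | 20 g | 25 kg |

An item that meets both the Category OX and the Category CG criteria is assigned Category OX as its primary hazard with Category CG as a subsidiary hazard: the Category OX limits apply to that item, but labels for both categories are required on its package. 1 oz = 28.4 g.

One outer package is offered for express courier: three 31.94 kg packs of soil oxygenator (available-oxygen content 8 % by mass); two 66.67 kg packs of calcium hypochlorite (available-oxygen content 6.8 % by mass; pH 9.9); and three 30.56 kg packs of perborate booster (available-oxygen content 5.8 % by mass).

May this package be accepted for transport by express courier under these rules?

No

Soil oxygenator: available-oxygen content 8 % by mass ≥ 5 % by mass → Category OX (Oxidizer).
The calcium hypochlorite has available-oxygen content 6.8 % by mass, which is ≥ 5 % by mass, so it is Category OX (Oxidizer).
With available-oxygen content 5.8 % by mass (≥ 5 % by mass), the perborate booster falls in Category OX.
Category OX net quantity: (three 31.94 kg packs = 95.82 kg) + (two 66.67 kg packs = 133.34 kg) + (three 30.56 kg packs = 91.68 kg) = 320.84 kg.
320.84 kg > 250 kg (express courier limit, Category OX) — over the limit.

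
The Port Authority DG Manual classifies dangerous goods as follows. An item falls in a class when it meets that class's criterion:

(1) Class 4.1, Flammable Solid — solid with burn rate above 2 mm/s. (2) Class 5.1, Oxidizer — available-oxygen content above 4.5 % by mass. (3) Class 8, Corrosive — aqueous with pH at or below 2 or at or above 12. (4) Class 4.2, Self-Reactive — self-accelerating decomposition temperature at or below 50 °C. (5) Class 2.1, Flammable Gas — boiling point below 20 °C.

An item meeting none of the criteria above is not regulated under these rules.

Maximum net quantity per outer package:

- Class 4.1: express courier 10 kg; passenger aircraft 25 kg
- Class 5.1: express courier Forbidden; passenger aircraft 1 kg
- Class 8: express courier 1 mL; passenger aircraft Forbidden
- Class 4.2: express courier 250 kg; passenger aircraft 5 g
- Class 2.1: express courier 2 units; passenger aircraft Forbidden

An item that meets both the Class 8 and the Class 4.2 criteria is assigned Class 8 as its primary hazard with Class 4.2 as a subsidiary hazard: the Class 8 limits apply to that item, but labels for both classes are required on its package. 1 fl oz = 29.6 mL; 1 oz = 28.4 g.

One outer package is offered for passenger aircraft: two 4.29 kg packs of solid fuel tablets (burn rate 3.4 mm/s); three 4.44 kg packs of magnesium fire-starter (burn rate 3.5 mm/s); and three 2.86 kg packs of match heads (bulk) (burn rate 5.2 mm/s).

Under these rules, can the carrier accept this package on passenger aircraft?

The solid fuel tablets have burn rate 3.4 mm/s, which is > 2 mm/s, so they are Class 4.1 (Flammable Solid).
Burn rate 3.5 mm/s meets the Class 4.1 criterion (Flammable Solid), so the magnesium fire-starter is Class 4.1.
Burn rate 5.2 mm/s meets the Class 4.1 criterion (Flammable Solid), so the match heads (bulk) are Class 4.1.
Class 4.1 net quantity: (two 4.29 kg packs = 8.58 kg) + (three 4.44 kg packs = 13.32 kg) + (three 2.86 kg packs = 8.58 kg) = 30.48 kg.
30.48 kg exceeds the passenger aircraft limit of 25 kg for Class 4.1.

No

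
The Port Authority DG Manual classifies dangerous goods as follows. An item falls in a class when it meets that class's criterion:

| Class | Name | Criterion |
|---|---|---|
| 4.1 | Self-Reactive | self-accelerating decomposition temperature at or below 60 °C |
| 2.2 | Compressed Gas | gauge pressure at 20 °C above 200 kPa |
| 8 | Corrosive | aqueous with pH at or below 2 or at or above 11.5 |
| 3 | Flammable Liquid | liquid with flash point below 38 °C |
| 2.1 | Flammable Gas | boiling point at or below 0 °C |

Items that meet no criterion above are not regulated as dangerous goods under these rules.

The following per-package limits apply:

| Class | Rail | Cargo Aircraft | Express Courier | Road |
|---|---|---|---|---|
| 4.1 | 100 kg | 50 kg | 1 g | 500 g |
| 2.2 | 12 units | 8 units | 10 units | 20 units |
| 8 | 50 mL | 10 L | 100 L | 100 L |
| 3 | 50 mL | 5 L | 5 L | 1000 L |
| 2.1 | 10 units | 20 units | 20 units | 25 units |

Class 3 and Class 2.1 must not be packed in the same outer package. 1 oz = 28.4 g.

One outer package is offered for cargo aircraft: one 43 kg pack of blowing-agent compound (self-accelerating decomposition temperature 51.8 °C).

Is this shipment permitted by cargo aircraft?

Yes

The blowing-agent compound has self-accelerating decomposition temperature 51.8 °C, which is ≤ 60 °C, so it is Class 4.1 (Self-Reactive).
Class 4.1 quantity: 43 kg.
43 kg is within the cargo aircraft limit of 50 kg for Class 4.1.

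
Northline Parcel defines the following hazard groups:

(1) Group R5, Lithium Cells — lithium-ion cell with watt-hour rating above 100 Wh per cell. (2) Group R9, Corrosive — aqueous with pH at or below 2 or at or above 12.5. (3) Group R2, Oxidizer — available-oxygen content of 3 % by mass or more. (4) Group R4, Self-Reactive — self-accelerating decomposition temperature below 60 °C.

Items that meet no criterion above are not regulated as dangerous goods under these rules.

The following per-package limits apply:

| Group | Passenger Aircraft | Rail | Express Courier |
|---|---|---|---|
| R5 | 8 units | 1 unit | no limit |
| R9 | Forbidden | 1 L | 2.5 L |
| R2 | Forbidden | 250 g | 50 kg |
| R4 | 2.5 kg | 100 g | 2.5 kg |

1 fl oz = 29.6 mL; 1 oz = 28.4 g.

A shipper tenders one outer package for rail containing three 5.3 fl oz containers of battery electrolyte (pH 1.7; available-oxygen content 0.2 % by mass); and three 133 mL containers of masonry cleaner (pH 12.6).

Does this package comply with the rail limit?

Yes

Battery electrolyte: pH 1.7 ≤ 2 → Group R9 (Corrosive).
With pH 12.6 (≥ 12.5), the masonry cleaner falls in Group R9.
Total Group R9: (three 5.3 fl oz containers = 470.64 mL) + (three 133 mL containers = 399 mL) = 869.64 mL.
869.64 mL is within the rail limit of 1 L for Group R9.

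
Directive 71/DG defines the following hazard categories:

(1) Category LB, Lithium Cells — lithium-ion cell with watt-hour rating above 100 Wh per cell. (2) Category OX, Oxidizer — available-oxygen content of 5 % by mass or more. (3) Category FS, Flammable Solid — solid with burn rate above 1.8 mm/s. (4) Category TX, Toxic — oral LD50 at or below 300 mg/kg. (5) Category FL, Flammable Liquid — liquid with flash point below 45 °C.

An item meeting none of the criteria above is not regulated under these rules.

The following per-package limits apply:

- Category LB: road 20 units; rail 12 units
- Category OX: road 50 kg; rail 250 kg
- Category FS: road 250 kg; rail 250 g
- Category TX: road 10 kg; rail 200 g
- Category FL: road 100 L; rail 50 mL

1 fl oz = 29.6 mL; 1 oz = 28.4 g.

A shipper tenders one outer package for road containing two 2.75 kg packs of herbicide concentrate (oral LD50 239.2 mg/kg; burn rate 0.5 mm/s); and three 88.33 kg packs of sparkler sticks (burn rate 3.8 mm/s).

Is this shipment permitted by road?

The herbicide concentrate has oral LD50 239.2 mg/kg, which is ≤ 300 mg/kg, so it is Category TX (Toxic).
Sparkler sticks: burn rate 3.8 mm/s > 1.8 mm/s → Category FS (Flammable Solid).
Category FS quantity: three 88.33 kg packs = 264.99 kg.
264.99 kg exceeds the road limit of 250 kg for Category FS.
Category TX quantity: two 2.75 kg packs = 5.5 kg.
That is within the Category TX road limit of 10 kg.

No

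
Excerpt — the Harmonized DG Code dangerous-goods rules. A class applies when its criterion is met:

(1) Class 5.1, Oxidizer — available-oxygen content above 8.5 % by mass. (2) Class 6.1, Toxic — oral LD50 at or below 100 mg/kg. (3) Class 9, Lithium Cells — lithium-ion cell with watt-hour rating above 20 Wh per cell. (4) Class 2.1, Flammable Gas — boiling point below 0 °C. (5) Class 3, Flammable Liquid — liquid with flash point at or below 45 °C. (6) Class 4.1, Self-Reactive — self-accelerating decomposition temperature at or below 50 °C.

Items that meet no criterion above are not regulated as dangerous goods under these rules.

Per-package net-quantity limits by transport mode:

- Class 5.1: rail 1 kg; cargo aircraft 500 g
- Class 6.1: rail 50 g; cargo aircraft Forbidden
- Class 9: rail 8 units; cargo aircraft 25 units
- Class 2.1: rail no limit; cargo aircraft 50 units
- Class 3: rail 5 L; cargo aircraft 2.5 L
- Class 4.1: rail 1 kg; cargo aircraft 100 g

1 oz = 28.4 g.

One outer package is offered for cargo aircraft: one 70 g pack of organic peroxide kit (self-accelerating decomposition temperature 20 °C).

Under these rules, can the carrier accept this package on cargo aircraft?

The organic peroxide kit has self-accelerating decomposition temperature 20 °C, which is ≤ 50 °C, so it is Class 4.1 (Self-Reactive).
Class 4.1 quantity: 70 g.
That is within the Class 4.1 cargo aircraft limit of 100 g.

Yes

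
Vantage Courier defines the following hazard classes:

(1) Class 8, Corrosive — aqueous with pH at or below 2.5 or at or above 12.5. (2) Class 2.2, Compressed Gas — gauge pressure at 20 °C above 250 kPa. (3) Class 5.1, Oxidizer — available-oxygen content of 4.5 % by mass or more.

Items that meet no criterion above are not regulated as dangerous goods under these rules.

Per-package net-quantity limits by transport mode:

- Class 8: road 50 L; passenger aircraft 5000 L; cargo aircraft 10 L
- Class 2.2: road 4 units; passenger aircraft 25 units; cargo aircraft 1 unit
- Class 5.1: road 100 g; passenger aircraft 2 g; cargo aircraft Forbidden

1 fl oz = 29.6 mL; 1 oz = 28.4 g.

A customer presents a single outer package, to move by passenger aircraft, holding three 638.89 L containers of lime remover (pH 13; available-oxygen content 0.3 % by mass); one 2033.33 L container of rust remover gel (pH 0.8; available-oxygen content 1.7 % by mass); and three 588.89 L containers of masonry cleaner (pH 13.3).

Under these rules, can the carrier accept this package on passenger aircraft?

No

The lime remover has pH 13, which is ≥ 12.5, so it is Class 8 (Corrosive).
pH 0.8 meets the Class 8 criterion (Corrosive), so the rust remover gel is Class 8.
pH 13.3 meets the Class 8 criterion (Corrosive), so the masonry cleaner is Class 8.
Total Class 8: (three 638.89 L containers = 1916.67 L) + 2033.33 L + (three 588.89 L containers = 1766.67 L) = 5716.67 L.
That exceeds the Class 8 passenger aircraft limit of 5000 L.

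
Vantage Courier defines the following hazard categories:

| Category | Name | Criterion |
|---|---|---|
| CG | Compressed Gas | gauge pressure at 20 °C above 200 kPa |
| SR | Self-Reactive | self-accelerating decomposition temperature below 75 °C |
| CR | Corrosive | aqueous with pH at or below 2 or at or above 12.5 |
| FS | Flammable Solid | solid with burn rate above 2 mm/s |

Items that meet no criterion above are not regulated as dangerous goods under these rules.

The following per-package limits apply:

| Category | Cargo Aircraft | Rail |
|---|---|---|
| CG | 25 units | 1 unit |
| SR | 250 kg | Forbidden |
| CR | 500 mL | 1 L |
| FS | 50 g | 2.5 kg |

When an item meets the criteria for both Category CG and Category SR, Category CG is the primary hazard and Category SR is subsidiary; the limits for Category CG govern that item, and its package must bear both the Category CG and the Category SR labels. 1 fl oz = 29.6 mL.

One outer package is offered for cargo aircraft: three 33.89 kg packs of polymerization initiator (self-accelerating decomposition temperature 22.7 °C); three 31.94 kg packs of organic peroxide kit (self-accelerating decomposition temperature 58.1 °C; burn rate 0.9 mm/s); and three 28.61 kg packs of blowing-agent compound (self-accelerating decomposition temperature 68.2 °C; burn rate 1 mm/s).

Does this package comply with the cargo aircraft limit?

No

The polymerization initiator has self-accelerating decomposition temperature 22.7 °C, which is < 75 °C, so it is Category SR (Self-Reactive).
Self-accelerating decomposition temperature 58.1 °C meets the Category SR criterion (Self-Reactive), so the organic peroxide kit is Category SR.
The blowing-agent compound has self-accelerating decomposition temperature 68.2 °C, which is < 75 °C, so it is Category SR (Self-Reactive).
Category SR net quantity: (three 33.89 kg packs = 101.67 kg) + (three 31.94 kg packs = 95.82 kg) + (three 28.61 kg packs = 85.83 kg) = 283.32 kg.
283.32 kg exceeds the cargo aircraft limit of 250 kg for Category SR.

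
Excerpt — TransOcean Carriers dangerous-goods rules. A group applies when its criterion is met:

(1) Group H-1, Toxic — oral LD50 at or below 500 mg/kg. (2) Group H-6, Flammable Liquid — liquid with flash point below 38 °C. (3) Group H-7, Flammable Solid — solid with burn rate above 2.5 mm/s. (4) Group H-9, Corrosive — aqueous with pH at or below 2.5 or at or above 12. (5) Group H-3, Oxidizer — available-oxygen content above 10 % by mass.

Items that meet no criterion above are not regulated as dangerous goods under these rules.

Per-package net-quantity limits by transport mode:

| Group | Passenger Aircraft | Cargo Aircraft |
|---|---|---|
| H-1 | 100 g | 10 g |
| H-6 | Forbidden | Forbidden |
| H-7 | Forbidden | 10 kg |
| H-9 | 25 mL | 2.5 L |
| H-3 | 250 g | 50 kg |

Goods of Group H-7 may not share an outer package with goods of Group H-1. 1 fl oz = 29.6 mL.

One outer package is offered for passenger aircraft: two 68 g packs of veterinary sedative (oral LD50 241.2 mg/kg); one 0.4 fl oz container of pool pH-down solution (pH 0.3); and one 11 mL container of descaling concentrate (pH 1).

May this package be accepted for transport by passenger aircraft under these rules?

No

Veterinary sedative: oral LD50 241.2 mg/kg ≤ 500 mg/kg → Group H-1 (Toxic).
Pool pH-down solution: pH 0.3 ≤ 2.5 → Group H-9 (Corrosive).
The descaling concentrate has pH 1, which is ≤ 2.5, so it is Group H-9 (Corrosive).
Total Group H-9: (one 0.4 fl oz container = 11.84 mL) + 11 mL = 22.84 mL.
22.84 mL is within the passenger aircraft limit of 25 mL for Group H-9.
Group H-1 quantity: two 68 g packs = 136 g.
That exceeds the Group H-1 passenger aircraft limit of 100 g.
The segregation rule (Group H-7 with Group H-1) does not apply to Group H-9 with Group H-1.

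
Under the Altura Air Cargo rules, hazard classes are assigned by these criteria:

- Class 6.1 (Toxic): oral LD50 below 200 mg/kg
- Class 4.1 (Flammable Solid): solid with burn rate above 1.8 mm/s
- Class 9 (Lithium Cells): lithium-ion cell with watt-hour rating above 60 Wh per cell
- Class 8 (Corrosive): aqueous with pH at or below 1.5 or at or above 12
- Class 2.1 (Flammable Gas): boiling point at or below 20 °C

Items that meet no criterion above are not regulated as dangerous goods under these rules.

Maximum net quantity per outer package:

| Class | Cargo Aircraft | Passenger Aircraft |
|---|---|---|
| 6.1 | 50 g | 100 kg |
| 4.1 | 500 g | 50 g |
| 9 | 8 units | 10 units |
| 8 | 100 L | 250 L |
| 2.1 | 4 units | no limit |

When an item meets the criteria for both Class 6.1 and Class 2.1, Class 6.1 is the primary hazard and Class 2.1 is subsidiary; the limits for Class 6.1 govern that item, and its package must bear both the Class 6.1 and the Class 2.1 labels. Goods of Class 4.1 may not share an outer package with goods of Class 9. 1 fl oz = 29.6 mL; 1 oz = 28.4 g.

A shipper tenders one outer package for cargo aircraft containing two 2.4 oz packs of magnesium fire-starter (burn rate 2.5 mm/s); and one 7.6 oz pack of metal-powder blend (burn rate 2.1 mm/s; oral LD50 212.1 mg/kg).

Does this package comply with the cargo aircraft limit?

Yes

Magnesium fire-starter: burn rate 2.5 mm/s > 1.8 mm/s → Class 4.1 (Flammable Solid).
The metal-powder blend has burn rate 2.1 mm/s, which is > 1.8 mm/s, so it is Class 4.1 (Flammable Solid).
Total Class 4.1: (two 2.4 oz packs = 136.32 g) + (one 7.6 oz pack = 215.84 g) = 352.16 g.
352.16 g is within the cargo aircraft limit of 500 g for Class 4.1.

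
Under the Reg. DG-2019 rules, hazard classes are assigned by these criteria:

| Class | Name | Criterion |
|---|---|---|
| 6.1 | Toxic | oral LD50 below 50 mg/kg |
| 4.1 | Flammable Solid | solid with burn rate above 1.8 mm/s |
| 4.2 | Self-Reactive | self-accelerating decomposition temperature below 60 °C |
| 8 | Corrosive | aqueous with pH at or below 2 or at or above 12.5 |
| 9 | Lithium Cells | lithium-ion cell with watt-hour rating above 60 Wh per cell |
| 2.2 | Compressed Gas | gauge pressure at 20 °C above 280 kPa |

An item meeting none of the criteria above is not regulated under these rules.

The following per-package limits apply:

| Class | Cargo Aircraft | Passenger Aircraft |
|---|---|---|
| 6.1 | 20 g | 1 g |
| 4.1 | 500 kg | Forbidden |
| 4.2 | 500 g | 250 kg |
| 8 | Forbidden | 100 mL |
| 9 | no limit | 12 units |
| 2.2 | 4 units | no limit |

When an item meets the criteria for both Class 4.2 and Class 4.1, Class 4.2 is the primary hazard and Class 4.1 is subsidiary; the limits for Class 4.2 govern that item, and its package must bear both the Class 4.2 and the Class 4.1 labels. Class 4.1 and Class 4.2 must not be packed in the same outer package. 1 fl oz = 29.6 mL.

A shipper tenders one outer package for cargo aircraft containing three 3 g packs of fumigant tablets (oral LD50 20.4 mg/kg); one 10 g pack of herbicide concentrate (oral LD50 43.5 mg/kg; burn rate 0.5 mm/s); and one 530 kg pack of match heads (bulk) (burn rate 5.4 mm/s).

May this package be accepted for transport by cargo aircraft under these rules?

The fumigant tablets have oral LD50 20.4 mg/kg, which is < 50 mg/kg, so they are Class 6.1 (Toxic).
Oral LD50 43.5 mg/kg meets the Class 6.1 criterion (Toxic), so the herbicide concentrate is Class 6.1.
Match heads (bulk): burn rate 5.4 mm/s > 1.8 mm/s → Class 4.1 (Flammable Solid).
Class 4.1 quantity: 530 kg.
That exceeds the Class 4.1 cargo aircraft limit of 500 kg.
Class 6.1 net quantity: (three 3 g packs = 9 g) + 10 g = 19 g.
19 g ≤ 20 g (cargo aircraft limit, Class 6.1) — within limit.
The segregation rule (Class 4.1 with Class 4.2) does not apply to Class 4.1 with Class 6.1.

No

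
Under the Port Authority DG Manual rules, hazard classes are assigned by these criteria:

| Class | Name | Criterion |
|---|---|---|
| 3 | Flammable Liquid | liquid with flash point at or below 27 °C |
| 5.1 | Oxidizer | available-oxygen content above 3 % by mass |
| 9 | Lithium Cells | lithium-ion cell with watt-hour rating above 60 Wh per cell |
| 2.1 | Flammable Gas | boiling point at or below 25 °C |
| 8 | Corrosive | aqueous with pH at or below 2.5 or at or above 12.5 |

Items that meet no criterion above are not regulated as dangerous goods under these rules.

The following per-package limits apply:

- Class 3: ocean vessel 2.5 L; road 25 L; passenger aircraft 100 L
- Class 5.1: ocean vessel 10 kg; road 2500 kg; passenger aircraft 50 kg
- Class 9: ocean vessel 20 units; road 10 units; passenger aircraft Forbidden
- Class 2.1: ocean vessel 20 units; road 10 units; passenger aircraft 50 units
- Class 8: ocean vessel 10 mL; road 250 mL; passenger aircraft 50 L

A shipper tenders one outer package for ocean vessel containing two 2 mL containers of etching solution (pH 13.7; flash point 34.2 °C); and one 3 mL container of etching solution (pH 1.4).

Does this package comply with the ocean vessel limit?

Yes

With pH 13.7 (≥ 12.5), the etching solution falls in Class 8.
Etching solution: pH 1.4 ≤ 2.5 → Class 8 (Corrosive).
Class 8 net quantity: (two 2 mL containers = 4 mL) + 3 mL = 7 mL.
7 mL is within the ocean vessel limit of 10 mL for Class 8.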